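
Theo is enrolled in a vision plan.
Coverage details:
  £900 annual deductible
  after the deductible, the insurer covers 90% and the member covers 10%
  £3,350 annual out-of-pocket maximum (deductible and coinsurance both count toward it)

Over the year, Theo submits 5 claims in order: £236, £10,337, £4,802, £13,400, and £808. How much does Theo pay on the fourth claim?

£1,002.50

Claim 1 (£236): entire amount goes to the deductible. Member pays £236; OOP now £236.
Claim 2 (£10,337): £664 to deductible, leaving £9,673; member's 10% is £967.30. Member pays £1,631.30; OOP now £1,867.30.
Claim 3 (£4,802): 10% coinsurance on £4,802 = £480.20. Member owes £480.20 (running OOP £2,347.50).
Claim 4 (£13,400): 10% coinsurance on £13,400 = £1,340. That would push OOP to £3,687.50, over the £3,350 cap, so member pays £3,350 − £2,347.50 = £1,002.50.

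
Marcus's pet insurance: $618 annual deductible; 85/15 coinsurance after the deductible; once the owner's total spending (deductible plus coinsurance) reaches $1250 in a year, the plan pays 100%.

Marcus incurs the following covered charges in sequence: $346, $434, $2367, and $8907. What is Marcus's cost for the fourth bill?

$252.65

Claim 1 ($346): fully absorbed by the deductible. Owner owes $346 (running OOP $346).
Claim 2 ($434): $272 finishes the deductible; $162 goes to coinsurance; 15% of $162 = $24.30. Cost to owner: $296.30. OOP to date $642.30.
Claim 3 ($2367): deductible met; 15% of $2367 = $355.05. Owner pays $355.05; OOP now $997.35.
Claim 4 ($8907): deductible already satisfied, so owner's share is 15% × $8907 = $1336.05. Adding that to $997.35 gives $2333.40, past the $1250 cap; owner pays only $1250 − $997.35 = $252.65.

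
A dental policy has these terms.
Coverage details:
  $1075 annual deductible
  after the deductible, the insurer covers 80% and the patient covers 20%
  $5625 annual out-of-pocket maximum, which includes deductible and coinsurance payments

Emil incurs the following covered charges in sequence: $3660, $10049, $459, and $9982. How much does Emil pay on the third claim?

$91.80

Claim 1 ($3660): $1075 finishes the deductible; $2585 goes to coinsurance; coinsurance $2585 × 20% = $517. Cost to patient: $1592. OOP to date $1592.
Claim 2 ($10049): 20% coinsurance on $10049 = $2009.80. Cost to patient: $2009.80. OOP to date $3601.80.
Claim 3 ($459): deductible met; 20% of $459 = $91.80. Cost to patient: $91.80. OOP to date $3693.60.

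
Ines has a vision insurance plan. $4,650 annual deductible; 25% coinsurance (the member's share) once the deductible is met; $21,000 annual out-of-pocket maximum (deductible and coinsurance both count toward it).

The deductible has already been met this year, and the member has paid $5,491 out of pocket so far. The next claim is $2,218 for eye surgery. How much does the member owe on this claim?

With the deductible met, the entire $2,218 is subject to coinsurance.
25% of $2,218 = $554.50 falls to the member.
Cumulative spending $5,491 + $554.50 = $6,045.50 stays under the $21,000 maximum.

$554.50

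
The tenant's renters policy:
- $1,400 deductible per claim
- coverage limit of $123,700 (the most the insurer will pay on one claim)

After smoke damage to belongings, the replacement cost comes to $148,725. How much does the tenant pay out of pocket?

Subtract the deductible: $148,725 − $1,400 = $147,325.
Since $147,325 > $123,700, the payout is capped at $123,700.
The tenant bears the rest of the original loss: $148,725 − $123,700 = $25,025.

$25,025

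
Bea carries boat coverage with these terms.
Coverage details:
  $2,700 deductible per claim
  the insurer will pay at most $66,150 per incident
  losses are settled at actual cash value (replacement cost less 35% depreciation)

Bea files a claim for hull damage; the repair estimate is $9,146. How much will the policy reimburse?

$3,244.90

Depreciate 35%: the covered value is $9,146 × 0.65 = $5,944.90.
Subtract the deductible: $5,944.90 − $2,700 = $3,244.90.
$3,244.90 is within the $66,150 limit, so the insurer pays $3,244.90.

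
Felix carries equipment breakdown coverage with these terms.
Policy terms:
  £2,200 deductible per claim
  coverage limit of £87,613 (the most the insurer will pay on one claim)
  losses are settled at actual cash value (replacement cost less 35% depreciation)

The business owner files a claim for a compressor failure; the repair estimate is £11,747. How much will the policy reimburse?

Depreciate 35%: the covered value is £11,747 × 0.65 = £7,635.55.
After the deductible, £7,635.55 − £2,200 = £5,435.55 remains.
£5,435.55 is within the £87,613 limit, so the insurer pays £5,435.55.

£5,435.55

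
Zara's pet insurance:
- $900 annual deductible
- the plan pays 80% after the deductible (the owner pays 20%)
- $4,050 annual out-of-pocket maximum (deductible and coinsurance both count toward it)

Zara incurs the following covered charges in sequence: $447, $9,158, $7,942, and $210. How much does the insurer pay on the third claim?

#1 ($447): all of it applies to the deductible. Owner pays $447; OOP now $447. Plan pays $447 − $447 = $0.
#2 ($9,158): $453 finishes the deductible; $8,705 goes to coinsurance; coinsurance $8,705 × 20% = $1,741. Owner owes $2,194 (running OOP $2,641). Plan pays $9,158 − $2,194 = $6,964.
#3 ($7,942): deductible already satisfied, so owner's share is 20% × $7,942 = $1,588.40. OOP would hit $4,229.40 > $4,050, so the cap limits the owner to $4,050 − $2,641 = $1,409. Insurer: $7,942 − $1,409 = $6,533.

$6,533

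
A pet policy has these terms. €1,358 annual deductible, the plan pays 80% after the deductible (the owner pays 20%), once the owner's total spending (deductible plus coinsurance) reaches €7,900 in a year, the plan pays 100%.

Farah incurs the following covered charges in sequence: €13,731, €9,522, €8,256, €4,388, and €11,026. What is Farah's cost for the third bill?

€1,651.20

Claim 1 — €13,731: deductible takes €1,358, €12,373 remains; owner's 20% is €2,474.60. Owner owes €3,832.60 (running OOP €3,832.60).
Claim 2 — €9,522: deductible met; 20% of €9,522 = €1,904.40. Owner pays €1,904.40; OOP now €5,737.
Claim 3 — €8,256: 20% coinsurance on €8,256 = €1,651.20. Owner owes €1,651.20 (running OOP €7,388.20).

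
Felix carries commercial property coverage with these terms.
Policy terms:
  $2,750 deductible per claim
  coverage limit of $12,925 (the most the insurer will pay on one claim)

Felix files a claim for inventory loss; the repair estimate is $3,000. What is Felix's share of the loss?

$2,750

After the deductible, $3,000 − $2,750 = $250 remains.
That's under the $12,925 cap, so the insurer reimburses the full $250.
Out of pocket: $3,000 − $250 = $2,750.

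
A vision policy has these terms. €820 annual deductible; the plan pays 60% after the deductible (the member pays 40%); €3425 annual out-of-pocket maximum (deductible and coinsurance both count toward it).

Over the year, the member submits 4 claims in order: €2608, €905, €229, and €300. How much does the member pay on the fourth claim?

#1 (€2608): €820 to deductible, leaving €1788; 40% of €1788 = €715.20. Member owes €1535.20 (running OOP €1535.20).
#2 (€905): deductible already satisfied, so member's share is 40% × €905 = €362. Cost to member: €362. OOP to date €1897.20.
#3 (€229): deductible already satisfied, so member's share is 40% × €229 = €91.60. Member owes €91.60 (running OOP €1988.80).
#4 (€300): deductible met; 40% of €300 = €120. Member owes €120 (running OOP €2108.80).

€120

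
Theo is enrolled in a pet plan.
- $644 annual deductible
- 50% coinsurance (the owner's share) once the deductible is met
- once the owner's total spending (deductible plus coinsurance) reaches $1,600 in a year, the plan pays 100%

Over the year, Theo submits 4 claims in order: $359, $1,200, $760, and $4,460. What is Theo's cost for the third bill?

#1 ($359): entire amount goes to the deductible. Cost to owner: $359. OOP to date $359.
#2 ($1,200): deductible takes $285, $915 remains; 50% of $915 = $457.50. Cost to owner: $742.50. OOP to date $1,101.50.
#3 ($760): 50% coinsurance on $760 = $380. Owner owes $380 (running OOP $1,481.50).

$380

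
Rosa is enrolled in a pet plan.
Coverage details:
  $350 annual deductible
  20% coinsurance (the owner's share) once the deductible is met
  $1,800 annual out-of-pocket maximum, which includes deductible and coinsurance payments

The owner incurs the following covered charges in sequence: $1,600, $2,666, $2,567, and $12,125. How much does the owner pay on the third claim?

Claim 1 — $1,600: $350 finishes the deductible; $1,250 goes to coinsurance; coinsurance $1,250 × 20% = $250. Owner owes $600 (running OOP $600).
Claim 2 — $2,666: deductible met; 20% of $2,666 = $533.20. Cost to owner: $533.20. OOP to date $1,133.20.
Claim 3 — $2,567: deductible met; 20% of $2,567 = $513.40. Cost to owner: $513.40. OOP to date $1,646.60.

$513.40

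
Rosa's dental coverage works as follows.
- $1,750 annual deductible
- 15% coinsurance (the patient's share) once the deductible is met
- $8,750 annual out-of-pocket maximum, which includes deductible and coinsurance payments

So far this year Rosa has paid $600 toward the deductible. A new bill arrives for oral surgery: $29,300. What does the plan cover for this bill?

Remaining deductible: $1,750 − $600 = $1,150.
After the $1,150 deductible portion, $29,300 − $1,150 = $28,150 is subject to coinsurance.
15% of $28,150 = $4,222.50 falls to the patient.
So the patient owes $1,150 + $4,222.50 = $5,372.50 before any cap.
Cumulative spending $600 + $5,372.50 = $5,972.50 stays under the $8,750 maximum.
The insurer covers the remainder: $29,300 − $5,372.50 = $23,927.50.

$23,927.50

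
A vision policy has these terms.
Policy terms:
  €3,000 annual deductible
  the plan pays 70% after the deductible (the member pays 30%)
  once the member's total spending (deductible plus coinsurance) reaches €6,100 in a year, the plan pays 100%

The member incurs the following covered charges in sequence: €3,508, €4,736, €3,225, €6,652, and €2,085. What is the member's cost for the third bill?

Claim 1 — €3,508: €3,000 finishes the deductible; €508 goes to coinsurance; coinsurance €508 × 30% = €152.40. Member owes €3,152.40 (running OOP €3,152.40).
Claim 2 — €4,736: 30% coinsurance on €4,736 = €1,420.80. Cost to member: €1,420.80. OOP to date €4,573.20.
Claim 3 — €3,225: deductible already satisfied, so member's share is 30% × €3,225 = €967.50. Cost to member: €967.50. OOP to date €5,540.70.

€967.50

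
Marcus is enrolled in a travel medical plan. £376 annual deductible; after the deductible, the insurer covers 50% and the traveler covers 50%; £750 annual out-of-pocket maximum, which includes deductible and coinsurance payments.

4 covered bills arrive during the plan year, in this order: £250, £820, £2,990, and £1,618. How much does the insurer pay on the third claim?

#1 (£250): fully absorbed by the deductible. Cost to traveler: £250. OOP to date £250. Insurer: £250 − £250 = £0.
#2 (£820): deductible takes £126, £694 remains; 50% of £694 = £347. Traveler owes £473 (running OOP £723). Plan pays £820 − £473 = £347.
#3 (£2,990): 50% coinsurance on £2,990 = £1,495. That would push OOP to £2,218, over the £750 cap, so traveler pays £750 − £723 = £27. Plan pays £2,990 − £27 = £2,963.

£2,963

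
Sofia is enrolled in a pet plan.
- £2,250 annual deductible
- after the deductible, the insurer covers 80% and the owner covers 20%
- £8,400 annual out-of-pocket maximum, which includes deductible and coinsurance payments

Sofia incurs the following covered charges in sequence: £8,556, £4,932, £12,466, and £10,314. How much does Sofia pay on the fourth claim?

£1,409.20

Claim 1 (£8,556): deductible takes £2,250, £6,306 remains; coinsurance £6,306 × 20% = £1,261.20. Cost to owner: £3,511.20. OOP to date £3,511.20.
Claim 2 (£4,932): deductible met; 20% of £4,932 = £986.40. Owner owes £986.40 (running OOP £4,497.60).
Claim 3 (£12,466): deductible met; 20% of £12,466 = £2,493.20. Owner owes £2,493.20 (running OOP £6,990.80).
Claim 4 (£10,314): deductible already satisfied, so owner's share is 20% × £10,314 = £2,062.80. Adding that to £6,990.80 gives £9,053.60, past the £8,400 cap; owner pays only £8,400 − £6,990.80 = £1,409.20.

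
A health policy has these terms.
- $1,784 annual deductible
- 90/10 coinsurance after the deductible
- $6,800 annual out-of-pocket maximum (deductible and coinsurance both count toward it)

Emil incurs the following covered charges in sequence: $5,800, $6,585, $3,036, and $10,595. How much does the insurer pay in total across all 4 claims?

$21,808.80

Claim 1 — $5,800: $1,784 to deductible, leaving $4,016; patient's 10% is $401.60. Cost to patient: $2,185.60. OOP to date $2,185.60. Insurer: $5,800 − $2,185.60 = $3,614.40.
Claim 2 — $6,585: 10% coinsurance on $6,585 = $658.50. Cost to patient: $658.50. OOP to date $2,844.10. Insurer: $6,585 − $658.50 = $5,926.50.
Claim 3 — $3,036: deductible met; 10% of $3,036 = $303.60. Patient pays $303.60; OOP now $3,147.70. Insurer: $3,036 − $303.60 = $2,732.40.
Claim 4 — $10,595: deductible met; 10% of $10,595 = $1,059.50. Patient owes $1,059.50 (running OOP $4,207.20). Insurer: $10,595 − $1,059.50 = $9,535.50.
Insurer total: $3,614.40 + $5,926.50 + $2,732.40 + $9,535.50 = $21,808.80.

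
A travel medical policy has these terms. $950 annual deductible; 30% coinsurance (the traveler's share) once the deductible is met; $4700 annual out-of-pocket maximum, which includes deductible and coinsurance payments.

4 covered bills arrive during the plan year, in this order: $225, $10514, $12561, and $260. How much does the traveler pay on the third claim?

$813.30

#1 ($225): all of it applies to the deductible. Traveler pays $225; OOP now $225.
#2 ($10514): $725 to deductible, leaving $9789; traveler's 30% is $2936.70. Traveler owes $3661.70 (running OOP $3886.70).
#3 ($12561): deductible already satisfied, so traveler's share is 30% × $12561 = $3768.30. Adding that to $3886.70 gives $7655, past the $4700 cap; traveler pays only $4700 − $3886.70 = $813.30.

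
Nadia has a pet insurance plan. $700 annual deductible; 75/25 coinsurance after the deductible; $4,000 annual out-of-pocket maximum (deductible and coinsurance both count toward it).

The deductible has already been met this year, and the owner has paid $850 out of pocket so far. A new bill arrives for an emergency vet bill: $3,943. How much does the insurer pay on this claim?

$2,957.25

The deductible is already satisfied, so the full bill goes to coinsurance.
Owner's 25% share of $3,943 is $985.75.
Total out-of-pocket so far would be $850 + $985.75 = $1,835.75, below the $4,000 cap — no reduction.
The plan picks up $3,943 − $985.75 = $2,957.25.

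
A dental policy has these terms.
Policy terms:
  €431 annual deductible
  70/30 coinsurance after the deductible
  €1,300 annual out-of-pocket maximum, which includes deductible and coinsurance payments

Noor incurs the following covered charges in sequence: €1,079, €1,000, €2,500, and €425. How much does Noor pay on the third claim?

€374.60

Bill 1, €1,079: deductible takes €431, €648 remains; 30% of €648 = €194.40. Patient pays €625.40; OOP now €625.40.
Bill 2, €1,000: deductible met; 30% of €1,000 = €300. Patient pays €300; OOP now €925.40.
Bill 3, €2,500: deductible met; 30% of €2,500 = €750. OOP would hit €1,675.40 > €1,300, so the cap limits the patient to €1,300 − €925.40 = €374.60.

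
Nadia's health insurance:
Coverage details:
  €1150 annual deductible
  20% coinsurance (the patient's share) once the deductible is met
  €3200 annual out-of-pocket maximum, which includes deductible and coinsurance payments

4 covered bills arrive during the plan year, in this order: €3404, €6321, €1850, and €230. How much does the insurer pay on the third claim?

€1515

Claim 1 (€3404): €1150 to deductible, leaving €2254; coinsurance €2254 × 20% = €450.80. Cost to patient: €1600.80. OOP to date €1600.80. Plan pays €3404 − €1600.80 = €1803.20.
Claim 2 (€6321): 20% coinsurance on €6321 = €1264.20. Patient pays €1264.20; OOP now €2865. Plan pays €6321 − €1264.20 = €5056.80.
Claim 3 (€1850): deductible already satisfied, so patient's share is 20% × €1850 = €370. OOP would hit €3235 > €3200, so the cap limits the patient to €3200 − €2865 = €335. Insurer: €1850 − €335 = €1515.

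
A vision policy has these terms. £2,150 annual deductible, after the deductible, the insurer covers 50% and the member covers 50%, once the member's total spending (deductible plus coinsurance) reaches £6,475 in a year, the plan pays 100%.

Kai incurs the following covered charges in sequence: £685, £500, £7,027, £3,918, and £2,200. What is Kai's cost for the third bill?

Claim 1 (£685): fully absorbed by the deductible. Cost to member: £685. OOP to date £685.
Claim 2 (£500): fully absorbed by the deductible. Member owes £500 (running OOP £1,185).
Claim 3 (£7,027): £965 finishes the deductible; £6,062 goes to coinsurance; 50% of £6,062 = £3,031. Member owes £3,996 (running OOP £5,181).

£3,996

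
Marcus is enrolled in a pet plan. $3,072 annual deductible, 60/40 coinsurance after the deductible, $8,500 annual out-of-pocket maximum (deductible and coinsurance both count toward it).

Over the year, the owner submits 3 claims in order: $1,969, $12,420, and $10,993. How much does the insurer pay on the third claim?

$10,091.80

Claim 1 ($1,969): fully absorbed by the deductible. Owner pays $1,969; OOP now $1,969. Insurer: $1,969 − $1,969 = $0.
Claim 2 ($12,420): $1,103 finishes the deductible; $11,317 goes to coinsurance; owner's 40% is $4,526.80. Owner owes $5,629.80 (running OOP $7,598.80). Plan pays $12,420 − $5,629.80 = $6,790.20.
Claim 3 ($10,993): 40% coinsurance on $10,993 = $4,397.20. OOP would hit $11,996 > $8,500, so the cap limits the owner to $8,500 − $7,598.80 = $901.20. Plan pays $10,993 − $901.20 = $10,091.80.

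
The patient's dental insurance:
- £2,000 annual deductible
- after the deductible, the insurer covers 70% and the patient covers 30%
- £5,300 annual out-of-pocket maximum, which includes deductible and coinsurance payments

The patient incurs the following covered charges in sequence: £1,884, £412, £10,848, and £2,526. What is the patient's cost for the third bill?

Claim 1 — £1,884: all of it applies to the deductible. Patient owes £1,884 (running OOP £1,884).
Claim 2 — £412: £116 to deductible, leaving £296; patient's 30% is £88.80. Patient pays £204.80; OOP now £2,088.80.
Claim 3 — £10,848: deductible already satisfied, so patient's share is 30% × £10,848 = £3,254.40. Adding that to £2,088.80 gives £5,343.20, past the £5,300 cap; patient pays only £5,300 − £2,088.80 = £3,211.20.

£3,211.20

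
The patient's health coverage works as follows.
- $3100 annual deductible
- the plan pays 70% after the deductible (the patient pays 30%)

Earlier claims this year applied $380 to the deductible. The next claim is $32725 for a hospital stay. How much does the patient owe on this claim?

$11721.50

Deductible still to meet: $3100 − $380 = $2720.
After the $2720 deductible portion, $32725 − $2720 = $30005 is subject to coinsurance.
Patient's 30% share of $30005 is $9001.50.
Patient responsibility: $2720 + $9001.50 = $11721.50.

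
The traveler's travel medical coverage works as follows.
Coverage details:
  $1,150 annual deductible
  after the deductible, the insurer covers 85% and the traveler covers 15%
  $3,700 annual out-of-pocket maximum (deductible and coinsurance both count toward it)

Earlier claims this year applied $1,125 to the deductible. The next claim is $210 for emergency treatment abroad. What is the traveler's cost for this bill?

$52.75

$1,125 of the $1,150 deductible is already met, leaving $25.
That leaves $210 − $25 = $185 for coinsurance.
15% of $185 = $27.75 falls to the traveler.
So the traveler owes $25 + $27.75 = $52.75 before any cap.
Total out-of-pocket so far would be $1,125 + $52.75 = $1,177.75, below the $3,700 cap — no reduction.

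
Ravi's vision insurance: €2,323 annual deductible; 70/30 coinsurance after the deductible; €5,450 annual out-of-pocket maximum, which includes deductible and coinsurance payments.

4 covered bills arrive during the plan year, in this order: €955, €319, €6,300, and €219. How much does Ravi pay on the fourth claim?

€65.70

#1 (€955): entire amount goes to the deductible. Cost to member: €955. OOP to date €955.
#2 (€319): entire amount goes to the deductible. Member pays €319; OOP now €1,274.
#3 (€6,300): €1,049 finishes the deductible; €5,251 goes to coinsurance; 30% of €5,251 = €1,575.30. Member owes €2,624.30 (running OOP €3,898.30).
#4 (€219): 30% coinsurance on €219 = €65.70. Member owes €65.70 (running OOP €3,964).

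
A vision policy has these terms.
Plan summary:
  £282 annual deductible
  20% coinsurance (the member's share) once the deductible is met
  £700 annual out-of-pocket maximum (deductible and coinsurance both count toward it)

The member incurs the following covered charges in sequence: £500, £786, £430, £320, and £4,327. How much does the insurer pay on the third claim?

Claim 1 — £500: deductible takes £282, £218 remains; 20% of £218 = £43.60. Member owes £325.60 (running OOP £325.60). Plan pays £500 − £325.60 = £174.40.
Claim 2 — £786: deductible already satisfied, so member's share is 20% × £786 = £157.20. Cost to member: £157.20. OOP to date £482.80. Insurer: £786 − £157.20 = £628.80.
Claim 3 — £430: 20% coinsurance on £430 = £86. Cost to member: £86. OOP to date £568.80. Insurer: £430 − £86 = £344.

£344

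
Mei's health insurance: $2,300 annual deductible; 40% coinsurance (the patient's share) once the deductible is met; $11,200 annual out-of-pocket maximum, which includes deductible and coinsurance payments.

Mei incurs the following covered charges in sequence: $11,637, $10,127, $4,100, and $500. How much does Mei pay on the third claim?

$1,114.40

Claim 1 ($11,637): deductible takes $2,300, $9,337 remains; coinsurance $9,337 × 40% = $3,734.80. Patient owes $6,034.80 (running OOP $6,034.80).
Claim 2 ($10,127): deductible already satisfied, so patient's share is 40% × $10,127 = $4,050.80. Cost to patient: $4,050.80. OOP to date $10,085.60.
Claim 3 ($4,100): deductible met; 40% of $4,100 = $1,640. OOP would hit $11,725.60 > $11,200, so the cap limits the patient to $11,200 − $10,085.60 = $1,114.40.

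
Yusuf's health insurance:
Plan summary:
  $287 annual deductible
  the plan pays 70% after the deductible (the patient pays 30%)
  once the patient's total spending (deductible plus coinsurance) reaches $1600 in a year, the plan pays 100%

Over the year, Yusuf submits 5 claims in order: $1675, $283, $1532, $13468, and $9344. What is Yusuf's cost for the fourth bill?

Claim 1 ($1675): $287 finishes the deductible; $1388 goes to coinsurance; patient's 30% is $416.40. Cost to patient: $703.40. OOP to date $703.40.
Claim 2 ($283): 30% coinsurance on $283 = $84.90. Patient pays $84.90; OOP now $788.30.
Claim 3 ($1532): 30% coinsurance on $1532 = $459.60. Patient pays $459.60; OOP now $1247.90.
Claim 4 ($13468): deductible met; 30% of $13468 = $4040.40. OOP would hit $5288.30 > $1600, so the cap limits the patient to $1600 − $1247.90 = $352.10.

$352.10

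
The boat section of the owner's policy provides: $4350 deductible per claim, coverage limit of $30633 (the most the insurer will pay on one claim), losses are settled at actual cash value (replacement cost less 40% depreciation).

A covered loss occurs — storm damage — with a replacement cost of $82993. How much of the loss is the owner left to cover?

$52360

Actual cash value after 40% depreciation: $82993 × 60% = $49795.80.
After the deductible, $49795.80 − $4350 = $45445.80 remains.
The $30633 per-incident cap binds; insurer pays $30633.
Owner's share is the uncovered remainder: $82993 − $30633 = $52360.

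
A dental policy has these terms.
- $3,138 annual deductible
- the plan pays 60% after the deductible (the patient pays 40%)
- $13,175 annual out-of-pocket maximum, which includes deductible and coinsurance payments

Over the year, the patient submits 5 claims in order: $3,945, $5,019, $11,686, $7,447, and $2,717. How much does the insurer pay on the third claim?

Claim 1 ($3,945): $3,138 to deductible, leaving $807; patient's 40% is $322.80. Patient owes $3,460.80 (running OOP $3,460.80). Insurer: $3,945 − $3,460.80 = $484.20.
Claim 2 ($5,019): 40% coinsurance on $5,019 = $2,007.60. Cost to patient: $2,007.60. OOP to date $5,468.40. Plan pays $5,019 − $2,007.60 = $3,011.40.
Claim 3 ($11,686): deductible already satisfied, so patient's share is 40% × $11,686 = $4,674.40. Cost to patient: $4,674.40. OOP to date $10,142.80. Plan pays $11,686 − $4,674.40 = $7,011.60.

$7,011.60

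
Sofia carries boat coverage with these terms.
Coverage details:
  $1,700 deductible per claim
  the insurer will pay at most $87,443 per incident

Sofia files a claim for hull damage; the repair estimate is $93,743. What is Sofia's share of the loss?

$6,300

After the deductible, $93,743 − $1,700 = $92,043 remains.
$92,043 exceeds the $87,443 limit, so the insurer pays the limit: $87,443.
Owner's share is the uncovered remainder: $93,743 − $87,443 = $6,300.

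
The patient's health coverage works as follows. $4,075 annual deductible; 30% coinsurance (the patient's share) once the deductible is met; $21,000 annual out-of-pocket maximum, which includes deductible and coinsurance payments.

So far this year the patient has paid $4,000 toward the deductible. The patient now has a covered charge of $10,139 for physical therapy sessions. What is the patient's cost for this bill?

Remaining deductible: $4,075 − $4,000 = $75.
After the $75 deductible portion, $10,139 − $75 = $10,064 is subject to coinsurance.
Patient's 30% share of $10,064 is $3,019.20.
Patient responsibility before any cap: $75 + $3,019.20 = $3,094.20.
Total out-of-pocket so far would be $4,000 + $3,094.20 = $7,094.20, below the $21,000 cap — no reduction.

$3,094.20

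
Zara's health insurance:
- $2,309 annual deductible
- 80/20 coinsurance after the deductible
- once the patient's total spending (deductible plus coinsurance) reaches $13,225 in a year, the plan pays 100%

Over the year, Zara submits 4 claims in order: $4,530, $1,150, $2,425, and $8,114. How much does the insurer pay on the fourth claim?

Bill 1, $4,530: $2,309 finishes the deductible; $2,221 goes to coinsurance; 20% of $2,221 = $444.20. Cost to patient: $2,753.20. OOP to date $2,753.20. Insurer: $4,530 − $2,753.20 = $1,776.80.
Bill 2, $1,150: 20% coinsurance on $1,150 = $230. Patient pays $230; OOP now $2,983.20. Plan pays $1,150 − $230 = $920.
Bill 3, $2,425: 20% coinsurance on $2,425 = $485. Patient pays $485; OOP now $3,468.20. Plan pays $2,425 − $485 = $1,940.
Bill 4, $8,114: deductible already satisfied, so patient's share is 20% × $8,114 = $1,622.80. Patient pays $1,622.80; OOP now $5,091. Plan pays $8,114 − $1,622.80 = $6,491.20.

$6,491.20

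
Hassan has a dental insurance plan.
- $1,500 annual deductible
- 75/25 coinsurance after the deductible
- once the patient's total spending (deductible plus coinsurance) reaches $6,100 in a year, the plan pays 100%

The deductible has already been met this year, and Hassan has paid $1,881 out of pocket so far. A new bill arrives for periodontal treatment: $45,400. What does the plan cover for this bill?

$41,181

With the deductible met, the entire $45,400 is subject to coinsurance.
Patient's 25% share of $45,400 is $11,350.
Adding $11,350 to the $1,881 already spent would give $13,231, which exceeds the $6,100 cap; the patient pays just $6,100 − $1,881 = $4,219.
The plan picks up $45,400 − $4,219 = $41,181.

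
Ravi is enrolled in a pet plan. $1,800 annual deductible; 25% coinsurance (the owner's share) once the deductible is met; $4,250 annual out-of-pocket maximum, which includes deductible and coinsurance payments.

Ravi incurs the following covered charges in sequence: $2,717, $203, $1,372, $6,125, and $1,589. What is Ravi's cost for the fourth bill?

Bill 1, $2,717: $1,800 to deductible, leaving $917; 25% of $917 = $229.25. Owner owes $2,029.25 (running OOP $2,029.25).
Bill 2, $203: deductible already satisfied, so owner's share is 25% × $203 = $50.75. Owner pays $50.75; OOP now $2,080.
Bill 3, $1,372: deductible already satisfied, so owner's share is 25% × $1,372 = $343. Cost to owner: $343. OOP to date $2,423.
Bill 4, $6,125: deductible met; 25% of $6,125 = $1,531.25. Owner pays $1,531.25; OOP now $3,954.25.

$1,531.25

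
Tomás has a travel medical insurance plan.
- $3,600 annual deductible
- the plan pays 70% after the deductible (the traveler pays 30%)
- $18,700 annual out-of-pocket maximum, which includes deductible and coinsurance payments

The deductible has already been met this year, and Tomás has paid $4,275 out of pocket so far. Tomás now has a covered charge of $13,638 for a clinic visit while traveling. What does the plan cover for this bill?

$9,546.60

The deductible is already satisfied, so the full bill goes to coinsurance.
Coinsurance: $13,638 × 30% = $4,091.40.
Year-to-date out-of-pocket becomes $4,275 + $4,091.40 = $8,366.40, still under the $18,700 maximum, so no cap applies.
The plan picks up $13,638 − $4,091.40 = $9,546.60.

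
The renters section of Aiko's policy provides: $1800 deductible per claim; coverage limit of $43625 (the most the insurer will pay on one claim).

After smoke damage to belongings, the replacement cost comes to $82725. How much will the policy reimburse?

$43625

Less the $1800 deductible: $82725 − $1800 = $80925.
$80925 exceeds the $43625 limit, so the insurer pays the limit: $43625.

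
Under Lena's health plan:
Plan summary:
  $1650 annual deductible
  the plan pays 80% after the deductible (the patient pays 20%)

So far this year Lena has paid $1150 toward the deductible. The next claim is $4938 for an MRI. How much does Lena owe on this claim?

$1387.60

Remaining deductible: $1650 − $1150 = $500.
That leaves $4938 − $500 = $4438 for coinsurance.
Coinsurance: $4438 × 20% = $887.60.
That puts the patient's cost at $500 + $887.60 = $1387.60.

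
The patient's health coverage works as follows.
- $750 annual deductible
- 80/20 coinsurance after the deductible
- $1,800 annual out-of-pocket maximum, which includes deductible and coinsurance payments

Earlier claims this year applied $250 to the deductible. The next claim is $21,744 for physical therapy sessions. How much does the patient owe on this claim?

$1,550

$250 of the $750 deductible is already met, leaving $500.
That leaves $21,744 − $500 = $21,244 for coinsurance.
20% of $21,244 = $4,248.80 falls to the patient.
That puts the patient's cost at $500 + $4,248.80 = $4,748.80 before any cap.
Adding $4,748.80 to the $250 already spent would give $4,998.80, which exceeds the $1,800 cap; the patient pays just $1,800 − $250 = $1,550.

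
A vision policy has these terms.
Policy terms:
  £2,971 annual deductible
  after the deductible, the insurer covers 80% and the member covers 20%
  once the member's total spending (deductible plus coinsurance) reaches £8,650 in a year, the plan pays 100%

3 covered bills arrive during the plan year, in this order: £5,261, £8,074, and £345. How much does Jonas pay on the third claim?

£69

#1 (£5,261): £2,971 to deductible, leaving £2,290; 20% of £2,290 = £458. Member owes £3,429 (running OOP £3,429).
#2 (£8,074): deductible already satisfied, so member's share is 20% × £8,074 = £1,614.80. Member pays £1,614.80; OOP now £5,043.80.
#3 (£345): 20% coinsurance on £345 = £69. Cost to member: £69. OOP to date £5,112.80.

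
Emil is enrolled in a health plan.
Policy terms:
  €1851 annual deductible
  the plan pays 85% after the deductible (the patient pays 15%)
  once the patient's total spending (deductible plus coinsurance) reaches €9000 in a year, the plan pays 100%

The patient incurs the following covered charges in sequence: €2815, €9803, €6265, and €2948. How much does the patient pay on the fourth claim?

€442.20

Bill 1, €2815: deductible takes €1851, €964 remains; coinsurance €964 × 15% = €144.60. Patient owes €1995.60 (running OOP €1995.60).
Bill 2, €9803: deductible already satisfied, so patient's share is 15% × €9803 = €1470.45. Patient pays €1470.45; OOP now €3466.05.
Bill 3, €6265: 15% coinsurance on €6265 = €939.75. Patient pays €939.75; OOP now €4405.80.
Bill 4, €2948: 15% coinsurance on €2948 = €442.20. Patient owes €442.20 (running OOP €4848).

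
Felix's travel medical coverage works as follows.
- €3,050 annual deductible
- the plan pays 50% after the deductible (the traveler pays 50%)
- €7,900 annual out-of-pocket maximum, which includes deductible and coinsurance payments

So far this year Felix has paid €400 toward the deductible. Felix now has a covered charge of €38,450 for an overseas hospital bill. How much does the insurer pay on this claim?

€30,950

Deductible still to meet: €3,050 − €400 = €2,650.
The remaining €35,800 (= €38,450 − €2,650) moves to coinsurance.
50% of €35,800 = €17,900 falls to the traveler.
Traveler responsibility before any cap: €2,650 + €17,900 = €20,550.
That would bring total out-of-pocket to €20,950, past the €7,900 cap. The traveler is capped at €7,900 − €400 = €7,500 on this claim.
The insurer covers the remainder: €38,450 − €7,500 = €30,950.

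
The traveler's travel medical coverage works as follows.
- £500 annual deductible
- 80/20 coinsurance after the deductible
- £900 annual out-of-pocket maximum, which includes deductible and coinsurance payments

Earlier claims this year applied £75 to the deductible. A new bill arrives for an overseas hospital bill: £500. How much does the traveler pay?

£440

Remaining deductible: £500 − £75 = £425.
After the £425 deductible portion, £500 − £425 = £75 is subject to coinsurance.
20% of £75 = £15 falls to the traveler.
That puts the traveler's cost at £425 + £15 = £440 before any cap.
Year-to-date out-of-pocket becomes £75 + £440 = £515, still under the £900 maximum, so no cap applies.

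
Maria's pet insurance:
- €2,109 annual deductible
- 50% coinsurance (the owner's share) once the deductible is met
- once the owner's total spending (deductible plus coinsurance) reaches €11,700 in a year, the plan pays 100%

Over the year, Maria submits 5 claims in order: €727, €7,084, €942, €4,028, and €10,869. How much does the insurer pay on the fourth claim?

Claim 1 (€727): fully absorbed by the deductible. Cost to owner: €727. OOP to date €727. Plan pays €727 − €727 = €0.
Claim 2 (€7,084): deductible takes €1,382, €5,702 remains; 50% of €5,702 = €2,851. Cost to owner: €4,233. OOP to date €4,960. Plan pays €7,084 − €4,233 = €2,851.
Claim 3 (€942): deductible already satisfied, so owner's share is 50% × €942 = €471. Owner owes €471 (running OOP €5,431). Plan pays €942 − €471 = €471.
Claim 4 (€4,028): deductible already satisfied, so owner's share is 50% × €4,028 = €2,014. Owner owes €2,014 (running OOP €7,445). Insurer: €4,028 − €2,014 = €2,014.

€2,014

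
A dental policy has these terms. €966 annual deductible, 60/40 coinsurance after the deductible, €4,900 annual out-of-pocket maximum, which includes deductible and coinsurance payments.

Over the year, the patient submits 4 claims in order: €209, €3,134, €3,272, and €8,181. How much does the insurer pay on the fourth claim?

€6,506.60

#1 (€209): entire amount goes to the deductible. Patient owes €209 (running OOP €209). Plan pays €209 − €209 = €0.
#2 (€3,134): €757 finishes the deductible; €2,377 goes to coinsurance; 40% of €2,377 = €950.80. Patient pays €1,707.80; OOP now €1,916.80. Plan pays €3,134 − €1,707.80 = €1,426.20.
#3 (€3,272): deductible met; 40% of €3,272 = €1,308.80. Patient owes €1,308.80 (running OOP €3,225.60). Insurer: €3,272 − €1,308.80 = €1,963.20.
#4 (€8,181): deductible already satisfied, so patient's share is 40% × €8,181 = €3,272.40. OOP would hit €6,498 > €4,900, so the cap limits the patient to €4,900 − €3,225.60 = €1,674.40. Plan pays €8,181 − €1,674.40 = €6,506.60.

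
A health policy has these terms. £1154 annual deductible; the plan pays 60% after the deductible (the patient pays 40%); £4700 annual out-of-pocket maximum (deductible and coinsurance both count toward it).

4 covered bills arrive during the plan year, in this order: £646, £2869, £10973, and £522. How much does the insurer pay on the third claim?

£8371.40

Claim 1 — £646: fully absorbed by the deductible. Patient owes £646 (running OOP £646). Plan pays £646 − £646 = £0.
Claim 2 — £2869: £508 finishes the deductible; £2361 goes to coinsurance; 40% of £2361 = £944.40. Patient pays £1452.40; OOP now £2098.40. Plan pays £2869 − £1452.40 = £1416.60.
Claim 3 — £10973: deductible already satisfied, so patient's share is 40% × £10973 = £4389.20. OOP would hit £6487.60 > £4700, so the cap limits the patient to £4700 − £2098.40 = £2601.60. Insurer: £10973 − £2601.60 = £8371.40.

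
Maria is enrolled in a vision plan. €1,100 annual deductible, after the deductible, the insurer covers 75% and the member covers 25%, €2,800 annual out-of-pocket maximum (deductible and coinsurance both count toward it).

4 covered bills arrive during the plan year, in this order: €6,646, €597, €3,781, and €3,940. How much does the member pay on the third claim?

#1 (€6,646): €1,100 to deductible, leaving €5,546; member's 25% is €1,386.50. Member owes €2,486.50 (running OOP €2,486.50).
#2 (€597): deductible already satisfied, so member's share is 25% × €597 = €149.25. Member pays €149.25; OOP now €2,635.75.
#3 (€3,781): deductible already satisfied, so member's share is 25% × €3,781 = €945.25. That would push OOP to €3,581, over the €2,800 cap, so member pays €2,800 − €2,635.75 = €164.25.

€164.25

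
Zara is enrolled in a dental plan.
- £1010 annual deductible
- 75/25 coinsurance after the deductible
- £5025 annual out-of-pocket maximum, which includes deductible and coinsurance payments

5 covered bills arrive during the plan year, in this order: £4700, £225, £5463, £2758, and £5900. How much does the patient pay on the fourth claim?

£689.50

Bill 1, £4700: deductible takes £1010, £3690 remains; patient's 25% is £922.50. Patient owes £1932.50 (running OOP £1932.50).
Bill 2, £225: deductible met; 25% of £225 = £56.25. Patient owes £56.25 (running OOP £1988.75).
Bill 3, £5463: deductible met; 25% of £5463 = £1365.75. Cost to patient: £1365.75. OOP to date £3354.50.
Bill 4, £2758: deductible already satisfied, so patient's share is 25% × £2758 = £689.50. Cost to patient: £689.50. OOP to date £4044.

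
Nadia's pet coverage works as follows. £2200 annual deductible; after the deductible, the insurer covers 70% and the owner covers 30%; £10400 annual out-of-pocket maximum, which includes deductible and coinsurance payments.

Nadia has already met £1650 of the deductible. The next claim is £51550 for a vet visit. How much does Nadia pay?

Deductible still to meet: £2200 − £1650 = £550.
After the £550 deductible portion, £51550 − £550 = £51000 is subject to coinsurance.
Coinsurance: £51000 × 30% = £15300.
So the owner owes £550 + £15300 = £15850 before any cap.
That would bring total out-of-pocket to £17500, past the £10400 cap. The owner is capped at £10400 − £1650 = £8750 on this claim.

£8750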